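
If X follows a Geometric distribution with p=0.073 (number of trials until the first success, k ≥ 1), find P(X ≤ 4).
0.261554

We have X ~ Geometric(p=0.073) (number of trials until the first success, k ≥ 1).

The CDF gives us P(X ≤ k).

Using the CDF:
P(X ≤ 4) = 0.261554

This means there's approximately a 26.2% chance that X is at most 4.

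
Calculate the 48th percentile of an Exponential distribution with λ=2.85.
0.2294

We have X ~ Exponential(λ=2.85).

We want to find x such that P(X ≤ x) = 0.48.

This is the 48th percentile, which means 48% of values fall below this point.

Using the inverse CDF (quantile function):
x = F⁻¹(0.48) = 0.2294

Verification: P(X ≤ 0.2294) = 0.48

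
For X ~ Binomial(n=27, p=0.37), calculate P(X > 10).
0.413146

We have X ~ Binomial(n=27, p=0.37).

P(X > 10) = 1 - P(X ≤ 10)
                = 1 - F(10)
                = 1 - 0.586854
                = 0.413146

So there's approximately a 41.3% chance that X exceeds 10.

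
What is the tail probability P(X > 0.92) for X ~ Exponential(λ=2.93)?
0.067502

We have X ~ Exponential(λ=2.93).

P(X > 0.92) = 1 - P(X ≤ 0.92)
                = 1 - F(0.92)
                = 1 - 0.932498
                = 0.067502

So there's approximately a 6.8% chance that X exceeds 0.92.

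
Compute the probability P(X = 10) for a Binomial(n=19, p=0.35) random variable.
0.052780

We have X ~ Binomial(n=19, p=0.35).

For a Binomial distribution, the PMF gives us the probability of each outcome.

Using the PMF formula:
P(X = 10) = 0.052780

Rounded to 4 decimal places: 0.0528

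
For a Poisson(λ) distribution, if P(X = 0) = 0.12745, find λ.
λ = 2.0600

For a Poisson(λ) distribution, the PMF at 0 is:
P(X = 0) = λ^0 e^(-λ) / 0! = e^(-λ)

Given P(X = 0) = 0.12745:
e^(-λ) = 0.12745
-λ = ln(0.12745)
λ = -ln(0.12745) = 2.0600

Verification: e^(-2.0600) = 0.12745 ✓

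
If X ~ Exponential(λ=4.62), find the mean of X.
0.2165

We have X ~ Exponential(λ=4.62).

For an Exponential distribution with λ=4.62:
E[X] = 0.2165

This is the expected (average) value of X.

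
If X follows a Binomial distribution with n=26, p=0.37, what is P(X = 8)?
0.134122

We have X ~ Binomial(n=26, p=0.37).

For a Binomial distribution, the PMF gives us the probability of each outcome.

Using the PMF formula:
P(X = 8) = 0.134122

Rounded to 4 decimal places: 0.1341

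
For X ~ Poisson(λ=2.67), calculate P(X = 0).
0.069252

We have X ~ Poisson(λ=2.67).

For a Poisson distribution, the PMF gives us the probability of each outcome.

Using the PMF formula:
P(X = 0) = 0.069252

Rounded to 4 decimal places: 0.0693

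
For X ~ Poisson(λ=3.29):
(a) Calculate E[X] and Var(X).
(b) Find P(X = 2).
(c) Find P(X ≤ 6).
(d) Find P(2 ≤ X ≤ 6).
(a) E[X] = 3.2900, Var(X) = 3.2900
(b) P(X = 2) = 0.201620
(c) P(X ≤ 6) = 0.949693
(d) P(2 ≤ X ≤ 6) = 0.789874

We have X ~ Poisson(λ=3.29).

(a) Moments:
E[X] = 3.2900
Var(X) = 3.2900
σ = √Var(X) = 1.8138

(b) Point probability using PMF:
P(X = 2) = 0.201620

(c) Cumulative probability using CDF:
P(X ≤ 6) = F(6) = 0.949693

(d) Range probability:
P(2 ≤ X ≤ 6) = P(X ≤ 6) - P(X ≤ 1)
                   = F(6) - F(1)
                   = 0.949693 - 0.159819
                   = 0.789874

This means approximately 79.0% of outcomes fall in the interval [2, 6].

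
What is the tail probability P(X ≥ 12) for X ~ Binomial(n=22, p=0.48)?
0.343764

We have X ~ Binomial(n=22, p=0.48).

For discrete distributions, P(X ≥ 12) = 1 - P(X ≤ 11).

P(X ≤ 11) = 0.656236
P(X ≥ 12) = 1 - 0.656236 = 0.343764

So there's approximately a 34.4% chance that X is at least 12.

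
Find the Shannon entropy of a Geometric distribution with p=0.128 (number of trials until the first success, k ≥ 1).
2.9888 nats

We have X ~ Geometric(p=0.128) (number of trials until the first success, k ≥ 1).

The Shannon entropy measures the uncertainty or information content of the distribution.

For a Geometric distribution with p=0.128 (number of trials until the first success, k ≥ 1):
H(X) = 2.9888 nats

(In bits, this would be 4.3119 bits.)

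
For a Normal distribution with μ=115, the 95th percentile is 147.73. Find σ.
σ = 19.8984

For X ~ Normal(μ, σ), the p-th percentile satisfies x = μ + z_p × σ,
where z_p = Φ⁻¹(p) is the standard normal quantile.

Step 1: z_{0.95} = Φ⁻¹(0.95) = 1.6449

Step 2: Solve for σ:
147.73 = 115 + 1.6449 × σ
σ = (147.73 - 115) / 1.6449
σ = 32.73 / 1.6449
σ = 19.8984

Verification: μ + z × σ = 115 + 1.6449 × 19.8984 = 147.73 ✓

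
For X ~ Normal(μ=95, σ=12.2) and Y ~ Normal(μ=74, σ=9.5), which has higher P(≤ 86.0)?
Y has higher probability (P(Y ≤ 86.0) = 0.8967 > P(X ≤ 86.0) = 0.2303)

Compute P(≤ 86.0) for each distribution:

X ~ Normal(μ=95, σ=12.2):
P(X ≤ 86.0) = 0.2303

Y ~ Normal(μ=74, σ=9.5):
P(Y ≤ 86.0) = 0.8967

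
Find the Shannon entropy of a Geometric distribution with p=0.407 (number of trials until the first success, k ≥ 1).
1.6603 nats

We have X ~ Geometric(p=0.407) (number of trials until the first success, k ≥ 1).

The Shannon entropy measures the uncertainty or information content of the distribution.

For a Geometric distribution with p=0.407 (number of trials until the first success, k ≥ 1):
H(X) = 1.6603 nats

(In bits, this would be 2.3953 bits.)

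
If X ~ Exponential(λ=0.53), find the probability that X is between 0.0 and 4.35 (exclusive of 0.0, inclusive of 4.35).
0.900291

We have X ~ Exponential(λ=0.53).

To find P(0.0 < X ≤ 4.35), we use:
P(0.0 < X ≤ 4.35) = P(X ≤ 4.35) - P(X ≤ 0.0)
                 = F(4.35) - F(0.0)
                 = 0.900291 - 0.000000
                 = 0.900291

So there's approximately a 90.0% chance that X falls in this range.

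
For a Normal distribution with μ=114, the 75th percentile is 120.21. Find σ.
σ = 9.2070

For X ~ Normal(μ, σ), the p-th percentile satisfies x = μ + z_p × σ,
where z_p = Φ⁻¹(p) is the standard normal quantile.

Step 1: z_{0.75} = Φ⁻¹(0.75) = 0.6745

Step 2: Solve for σ:
120.21 = 114 + 0.6745 × σ
σ = (120.21 - 114) / 0.6745
σ = 6.21 / 0.6745
σ = 9.2070

Verification: μ + z × σ = 114 + 0.6745 × 9.2070 = 120.21 ✓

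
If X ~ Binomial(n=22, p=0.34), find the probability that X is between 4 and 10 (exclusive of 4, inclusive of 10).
0.825024

We have X ~ Binomial(n=22, p=0.34).

To find P(4 < X ≤ 10), we use:
P(4 < X ≤ 10) = P(X ≤ 10) - P(X ≤ 4)
                 = F(10) - F(4)
                 = 0.910669 - 0.085645
                 = 0.825024

So there's approximately a 82.5% chance that X falls in this range.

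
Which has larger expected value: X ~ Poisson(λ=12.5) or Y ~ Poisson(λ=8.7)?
X has larger mean (12.5000 > 8.7000)

Compute the expected value for each distribution:

X ~ Poisson(λ=12.5):
E[X] = 12.5000

Y ~ Poisson(λ=8.7):
E[Y] = 8.7000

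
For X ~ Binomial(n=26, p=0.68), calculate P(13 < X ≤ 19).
0.731645

We have X ~ Binomial(n=26, p=0.68).

To find P(13 < X ≤ 19), we use:
P(13 < X ≤ 19) = P(X ≤ 19) - P(X ≤ 13)
                 = F(19) - F(13)
                 = 0.774333 - 0.042688
                 = 0.731645

So there's approximately a 73.2% chance that X falls in this range.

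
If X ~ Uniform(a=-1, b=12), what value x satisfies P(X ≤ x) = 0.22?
1.8600

We have X ~ Uniform(a=-1, b=12).

We want to find x such that P(X ≤ x) = 0.22.

This is the 22nd percentile, which means 22% of values fall below this point.

Using the inverse CDF (quantile function):
x = F⁻¹(0.22) = 1.8600

Verification: P(X ≤ 1.8600) = 0.22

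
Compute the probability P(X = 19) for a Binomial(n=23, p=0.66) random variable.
0.044100

We have X ~ Binomial(n=23, p=0.66).

For a Binomial distribution, the PMF gives us the probability of each outcome.

Using the PMF formula:
P(X = 19) = 0.044100

Rounded to 4 decimal places: 0.0441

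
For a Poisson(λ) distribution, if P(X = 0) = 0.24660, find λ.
λ = 1.4000

For a Poisson(λ) distribution, the PMF at 0 is:
P(X = 0) = λ^0 e^(-λ) / 0! = e^(-λ)

Given P(X = 0) = 0.24660:
e^(-λ) = 0.24660
-λ = ln(0.24660)
λ = -ln(0.24660) = 1.4000

Verification: e^(-1.4000) = 0.24660 ✓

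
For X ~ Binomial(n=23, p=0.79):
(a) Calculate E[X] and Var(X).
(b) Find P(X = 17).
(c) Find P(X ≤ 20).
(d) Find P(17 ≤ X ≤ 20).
(a) E[X] = 18.1700, Var(X) = 3.8157
(b) P(X = 17) = 0.157424
(c) P(X ≤ 20) = 0.889538
(d) P(17 ≤ X ≤ 20) = 0.697287

We have X ~ Binomial(n=23, p=0.79).

(a) Moments:
E[X] = 18.1700
Var(X) = 3.8157
σ = √Var(X) = 1.9534

(b) Point probability using PMF:
P(X = 17) = 0.157424

(c) Cumulative probability using CDF:
P(X ≤ 20) = F(20) = 0.889538

(d) Range probability:
P(17 ≤ X ≤ 20) = P(X ≤ 20) - P(X ≤ 16)
                   = F(20) - F(16)
                   = 0.889538 - 0.192251
                   = 0.697287

This means approximately 69.7% of outcomes fall in the interval [17, 20].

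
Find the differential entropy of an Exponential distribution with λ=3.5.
-0.2528 nats

We have X ~ Exponential(λ=3.5).

The differential entropy measures the uncertainty or information content of the distribution.

For an Exponential distribution with λ=3.5:
h(X) = -0.2528 nats

(In bits, this would be -0.3647 bits.)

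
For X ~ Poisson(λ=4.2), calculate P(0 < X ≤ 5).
0.738147

We have X ~ Poisson(λ=4.2).

To find P(0 < X ≤ 5), we use:
P(0 < X ≤ 5) = P(X ≤ 5) - P(X ≤ 0)
                 = F(5) - F(0)
                 = 0.753143 - 0.014996
                 = 0.738147

So there's approximately a 73.8% chance that X falls in this range.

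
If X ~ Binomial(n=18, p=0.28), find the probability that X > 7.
0.101371

We have X ~ Binomial(n=18, p=0.28).

P(X > 7) = 1 - P(X ≤ 7)
                = 1 - F(7)
                = 1 - 0.898629
                = 0.101371

So there's approximately a 10.1% chance that X exceeds 7.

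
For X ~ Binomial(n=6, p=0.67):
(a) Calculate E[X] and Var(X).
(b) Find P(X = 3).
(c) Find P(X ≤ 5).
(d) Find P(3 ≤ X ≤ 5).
(a) E[X] = 4.0200, Var(X) = 1.3266
(b) P(X = 3) = 0.216170
(c) P(X ≤ 5) = 0.909542
(d) P(3 ≤ X ≤ 5) = 0.812664

We have X ~ Binomial(n=6, p=0.67).

(a) Moments:
E[X] = 4.0200
Var(X) = 1.3266
σ = √Var(X) = 1.1518

(b) Point probability using PMF:
P(X = 3) = 0.216170

(c) Cumulative probability using CDF:
P(X ≤ 5) = F(5) = 0.909542

(d) Range probability:
P(3 ≤ X ≤ 5) = P(X ≤ 5) - P(X ≤ 2)
                   = F(5) - F(2)
                   = 0.909542 - 0.096878
                   = 0.812664

This means approximately 81.3% of outcomes fall in the interval [3, 5].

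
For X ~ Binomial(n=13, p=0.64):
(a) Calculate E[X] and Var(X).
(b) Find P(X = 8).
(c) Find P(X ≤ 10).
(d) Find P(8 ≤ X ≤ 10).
(a) E[X] = 8.3200, Var(X) = 2.9952
(b) P(X = 8) = 0.219044
(c) P(X ≤ 10) = 0.900287
(d) P(8 ≤ X ≤ 10) = 0.589225

We have X ~ Binomial(n=13, p=0.64).

(a) Moments:
E[X] = 8.3200
Var(X) = 2.9952
σ = √Var(X) = 1.7307

(b) Point probability using PMF:
P(X = 8) = 0.219044

(c) Cumulative probability using CDF:
P(X ≤ 10) = F(10) = 0.900287

(d) Range probability:
P(8 ≤ X ≤ 10) = P(X ≤ 10) - P(X ≤ 7)
                   = F(10) - F(7)
                   = 0.900287 - 0.311063
                   = 0.589225

This means approximately 58.9% of outcomes fall in the interval [8, 10].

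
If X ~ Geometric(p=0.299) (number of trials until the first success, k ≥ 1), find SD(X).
2.8002

We have X ~ Geometric(p=0.299) (number of trials until the first success, k ≥ 1).

For a Geometric distribution with p=0.299 (number of trials until the first success, k ≥ 1):
σ = √Var(X) = 2.8002

The standard deviation is the square root of the variance.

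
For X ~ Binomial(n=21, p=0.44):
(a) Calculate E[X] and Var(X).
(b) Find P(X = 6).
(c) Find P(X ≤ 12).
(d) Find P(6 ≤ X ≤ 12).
(a) E[X] = 9.2400, Var(X) = 5.1744
(b) P(X = 6) = 0.065773
(c) P(X ≤ 12) = 0.923601
(d) P(6 ≤ X ≤ 12) = 0.876377

We have X ~ Binomial(n=21, p=0.44).

(a) Moments:
E[X] = 9.2400
Var(X) = 5.1744
σ = √Var(X) = 2.2747

(b) Point probability using PMF:
P(X = 6) = 0.065773

(c) Cumulative probability using CDF:
P(X ≤ 12) = F(12) = 0.923601

(d) Range probability:
P(6 ≤ X ≤ 12) = P(X ≤ 12) - P(X ≤ 5)
                   = F(12) - F(5)
                   = 0.923601 - 0.047224
                   = 0.876377

This means approximately 87.6% of outcomes fall in the interval [6, 12].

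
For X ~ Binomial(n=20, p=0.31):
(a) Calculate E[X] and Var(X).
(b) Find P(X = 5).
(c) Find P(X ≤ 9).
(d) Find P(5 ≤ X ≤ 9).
(a) E[X] = 6.2000, Var(X) = 4.2780
(b) P(X = 5) = 0.169820
(c) P(X ≤ 9) = 0.940938
(d) P(5 ≤ X ≤ 9) = 0.732031

We have X ~ Binomial(n=20, p=0.31).

(a) Moments:
E[X] = 6.2000
Var(X) = 4.2780
σ = √Var(X) = 2.0683

(b) Point probability using PMF:
P(X = 5) = 0.169820

(c) Cumulative probability using CDF:
P(X ≤ 9) = F(9) = 0.940938

(d) Range probability:
P(5 ≤ X ≤ 9) = P(X ≤ 9) - P(X ≤ 4)
                   = F(9) - F(4)
                   = 0.940938 - 0.208907
                   = 0.732031

This means approximately 73.2% of outcomes fall in the interval [5, 9].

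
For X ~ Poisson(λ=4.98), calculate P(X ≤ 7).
0.868709

We have X ~ Poisson(λ=4.98).

The CDF gives us P(X ≤ k).

Using the CDF:
P(X ≤ 7) = 0.868709

This means there's approximately a 86.9% chance that X is at most 7.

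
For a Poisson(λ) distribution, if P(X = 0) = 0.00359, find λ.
λ = 5.6296

For a Poisson(λ) distribution, the PMF at 0 is:
P(X = 0) = λ^0 e^(-λ) / 0! = e^(-λ)

Given P(X = 0) = 0.00359:
e^(-λ) = 0.00359
-λ = ln(0.00359)
λ = -ln(0.00359) = 5.6296

Verification: e^(-5.6296) = 0.00359 ✓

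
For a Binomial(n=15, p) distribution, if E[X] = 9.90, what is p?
p = 0.66

For a Binomial(n, p) distribution:
E[X] = n × p

Given n = 15 and E[X] = 9.90:
9.90 = 15 × p
p = 9.90 / 15 = 0.66

Verification: Binomial(15, 0.66) has E[X] = 9.90 ✓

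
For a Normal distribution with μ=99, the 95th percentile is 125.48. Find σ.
σ = 16.0987

For X ~ Normal(μ, σ), the p-th percentile satisfies x = μ + z_p × σ,
where z_p = Φ⁻¹(p) is the standard normal quantile.

Step 1: z_{0.95} = Φ⁻¹(0.95) = 1.6449

Step 2: Solve for σ:
125.48 = 99 + 1.6449 × σ
σ = (125.48 - 99) / 1.6449
σ = 26.48 / 1.6449
σ = 16.0987

Verification: μ + z × σ = 99 + 1.6449 × 16.0987 = 125.48 ✓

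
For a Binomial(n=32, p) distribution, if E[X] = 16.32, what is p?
p = 0.51

For a Binomial(n, p) distribution:
E[X] = n × p

Given n = 32 and E[X] = 16.32:
16.32 = 32 × p
p = 16.32 / 32 = 0.51

Verification: Binomial(32, 0.51) has E[X] = 16.32 ✓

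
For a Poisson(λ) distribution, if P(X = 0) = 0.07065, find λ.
λ = 2.6500

For a Poisson(λ) distribution, the PMF at 0 is:
P(X = 0) = λ^0 e^(-λ) / 0! = e^(-λ)

Given P(X = 0) = 0.07065:
e^(-λ) = 0.07065
-λ = ln(0.07065)
λ = -ln(0.07065) = 2.6500

Verification: e^(-2.6500) = 0.07065 ✓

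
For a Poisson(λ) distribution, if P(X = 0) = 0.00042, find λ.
λ = 7.7753

For a Poisson(λ) distribution, the PMF at 0 is:
P(X = 0) = λ^0 e^(-λ) / 0! = e^(-λ)

Given P(X = 0) = 0.00042:
e^(-λ) = 0.00042
-λ = ln(0.00042)
λ = -ln(0.00042) = 7.7753

Verification: e^(-7.7753) = 0.00042 ✓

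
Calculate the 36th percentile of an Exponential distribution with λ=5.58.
0.0800

We have X ~ Exponential(λ=5.58).

We want to find x such that P(X ≤ x) = 0.36.

This is the 36th percentile, which means 36% of values fall below this point.

Using the inverse CDF (quantile function):
x = F⁻¹(0.36) = 0.0800

Verification: P(X ≤ 0.0800) = 0.36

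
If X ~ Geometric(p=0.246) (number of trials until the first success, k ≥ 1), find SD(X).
3.5298

We have X ~ Geometric(p=0.246) (number of trials until the first success, k ≥ 1).

For a Geometric distribution with p=0.246 (number of trials until the first success, k ≥ 1):
σ = √Var(X) = 3.5298

The standard deviation is the square root of the variance.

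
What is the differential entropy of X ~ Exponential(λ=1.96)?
0.3271 nats

We have X ~ Exponential(λ=1.96).

The differential entropy measures the uncertainty or information content of the distribution.

For an Exponential distribution with λ=1.96:
h(X) = 0.3271 nats

(In bits, this would be 0.4718 bits.)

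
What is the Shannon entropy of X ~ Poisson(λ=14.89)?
2.7635 nats

We have X ~ Poisson(λ=14.89).

The Shannon entropy measures the uncertainty or information content of the distribution.

For a Poisson distribution with λ=14.89:
H(X) = 2.7635 nats

(In bits, this would be 3.9869 bits.)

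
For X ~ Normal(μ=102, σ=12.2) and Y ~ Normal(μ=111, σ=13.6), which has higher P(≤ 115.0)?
X has higher probability (P(X ≤ 115.0) = 0.8567 > P(Y ≤ 115.0) = 0.6157)

Compute P(≤ 115.0) for each distribution:

X ~ Normal(μ=102, σ=12.2):
P(X ≤ 115.0) = 0.8567

Y ~ Normal(μ=111, σ=13.6):
P(Y ≤ 115.0) = 0.6157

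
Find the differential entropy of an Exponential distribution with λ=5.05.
-0.6194 nats

We have X ~ Exponential(λ=5.05).

The differential entropy measures the uncertainty or information content of the distribution.

For an Exponential distribution with λ=5.05:
h(X) = -0.6194 nats

(In bits, this would be -0.8936 bits.)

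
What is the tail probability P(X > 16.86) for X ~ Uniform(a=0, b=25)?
0.325600

We have X ~ Uniform(a=0, b=25).

P(X > 16.86) = 1 - P(X ≤ 16.86)
                = 1 - F(16.86)
                = 1 - 0.674400
                = 0.325600

So there's approximately a 32.6% chance that X exceeds 16.86.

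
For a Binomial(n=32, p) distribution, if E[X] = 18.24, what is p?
p = 0.57

For a Binomial(n, p) distribution:
E[X] = n × p

Given n = 32 and E[X] = 18.24:
18.24 = 32 × p
p = 18.24 / 32 = 0.57

Verification: Binomial(32, 0.57) has E[X] = 18.24 ✓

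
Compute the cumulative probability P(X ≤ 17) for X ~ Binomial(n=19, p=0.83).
0.858117

We have X ~ Binomial(n=19, p=0.83).

The CDF gives us P(X ≤ k).

Using the CDF:
P(X ≤ 17) = 0.858117

This means there's approximately a 85.8% chance that X is at most 17.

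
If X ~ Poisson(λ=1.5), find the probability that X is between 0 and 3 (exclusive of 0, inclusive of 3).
0.711227

We have X ~ Poisson(λ=1.5).

To find P(0 < X ≤ 3), we use:
P(0 < X ≤ 3) = P(X ≤ 3) - P(X ≤ 0)
                 = F(3) - F(0)
                 = 0.934358 - 0.223130
                 = 0.711227

So there's approximately a 71.1% chance that X falls in this range.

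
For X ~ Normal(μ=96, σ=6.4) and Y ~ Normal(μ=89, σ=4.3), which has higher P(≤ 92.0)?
Y has higher probability (P(Y ≤ 92.0) = 0.7573 > P(X ≤ 92.0) = 0.2660)

Compute P(≤ 92.0) for each distribution:

X ~ Normal(μ=96, σ=6.4):
P(X ≤ 92.0) = 0.2660

Y ~ Normal(μ=89, σ=4.3):
P(Y ≤ 92.0) = 0.7573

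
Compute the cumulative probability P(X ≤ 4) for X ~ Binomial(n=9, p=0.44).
0.644858

We have X ~ Binomial(n=9, p=0.44).

The CDF gives us P(X ≤ k).

Using the CDF:
P(X ≤ 4) = 0.644858

This means there's approximately a 64.5% chance that X is at most 4.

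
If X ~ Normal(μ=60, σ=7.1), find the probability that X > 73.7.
0.026830

We have X ~ Normal(μ=60, σ=7.1).

P(X > 73.7) = 1 - P(X ≤ 73.7)
                = 1 - F(73.7)
                = 1 - 0.973170
                = 0.026830

So there's approximately a 2.7% chance that X exceeds 73.7.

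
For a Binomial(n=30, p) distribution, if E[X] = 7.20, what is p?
p = 0.24

For a Binomial(n, p) distribution:
E[X] = n × p

Given n = 30 and E[X] = 7.20:
7.20 = 30 × p
p = 7.20 / 30 = 0.24

Verification: Binomial(30, 0.24) has E[X] = 7.20 ✓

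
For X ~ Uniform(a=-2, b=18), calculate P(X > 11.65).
0.317500

We have X ~ Uniform(a=-2, b=18).

P(X > 11.65) = 1 - P(X ≤ 11.65)
                = 1 - F(11.65)
                = 1 - 0.682500
                = 0.317500

So there's approximately a 31.8% chance that X exceeds 11.65.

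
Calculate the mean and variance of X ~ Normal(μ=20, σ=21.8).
E[X] = 20.0000, Var(X) = 475.2400

We have X ~ Normal(μ=20, σ=21.8).

For a Normal distribution with μ=20, σ=21.8:

Expected value:
E[X] = 20.0000

Variance:
Var(X) = 475.2400

Standard deviation:
σ = √Var(X) = 21.8000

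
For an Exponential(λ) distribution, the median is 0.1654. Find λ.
λ = 4.1907

For X ~ Exponential(λ), the CDF is F(x) = 1 - e^(-λx).
The median m satisfies F(m) = 0.5:
1 - e^(-λm) = 0.5
e^(-λm) = 0.5
λm = ln(2)
m = ln(2) / λ

Given m = 0.1654:
λ = ln(2) / 0.1654 = 0.693147 / 0.1654 = 4.1907

Verification: ln(2) / 4.1907 = 0.1654 ✓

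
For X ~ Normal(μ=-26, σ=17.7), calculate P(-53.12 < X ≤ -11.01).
0.738736

We have X ~ Normal(μ=-26, σ=17.7).

To find P(-53.12 < X ≤ -11.01), we use:
P(-53.12 < X ≤ -11.01) = P(X ≤ -11.01) - P(X ≤ -53.12)
                 = F(-11.01) - F(-53.12)
                 = 0.801473 - 0.062736
                 = 0.738736

So there's approximately a 73.9% chance that X falls in this range.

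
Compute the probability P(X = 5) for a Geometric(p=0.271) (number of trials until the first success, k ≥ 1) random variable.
0.076538

We have X ~ Geometric(p=0.271) (number of trials until the first success, k ≥ 1).

For a Geometric distribution, the PMF gives us the probability of each outcome.

Using the PMF formula:
P(X = 5) = 0.076538

Rounded to 4 decimal places: 0.0765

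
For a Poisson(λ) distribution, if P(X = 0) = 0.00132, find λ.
λ = 6.6301

For a Poisson(λ) distribution, the PMF at 0 is:
P(X = 0) = λ^0 e^(-λ) / 0! = e^(-λ)

Given P(X = 0) = 0.00132:
e^(-λ) = 0.00132
-λ = ln(0.00132)
λ = -ln(0.00132) = 6.6301

Verification: e^(-6.6301) = 0.00132 ✓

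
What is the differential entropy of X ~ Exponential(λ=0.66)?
1.4155 nats

We have X ~ Exponential(λ=0.66).

The differential entropy measures the uncertainty or information content of the distribution.

For an Exponential distribution with λ=0.66:
h(X) = 1.4155 nats

(In bits, this would be 2.0422 bits.)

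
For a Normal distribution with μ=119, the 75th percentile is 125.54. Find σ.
σ = 9.6962

For X ~ Normal(μ, σ), the p-th percentile satisfies x = μ + z_p × σ,
where z_p = Φ⁻¹(p) is the standard normal quantile.

Step 1: z_{0.75} = Φ⁻¹(0.75) = 0.6745

Step 2: Solve for σ:
125.54 = 119 + 0.6745 × σ
σ = (125.54 - 119) / 0.6745
σ = 6.54 / 0.6745
σ = 9.6962

Verification: μ + z × σ = 119 + 0.6745 × 9.6962 = 125.54 ✓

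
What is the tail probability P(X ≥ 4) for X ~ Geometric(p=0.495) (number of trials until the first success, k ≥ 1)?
0.128788

We have X ~ Geometric(p=0.495) (number of trials until the first success, k ≥ 1).

For discrete distributions, P(X ≥ 4) = 1 - P(X ≤ 3).

P(X ≤ 3) = 0.871212
P(X ≥ 4) = 1 - 0.871212 = 0.128788

So there's approximately a 12.9% chance that X is at least 4.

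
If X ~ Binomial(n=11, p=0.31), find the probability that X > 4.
0.232829

We have X ~ Binomial(n=11, p=0.31).

P(X > 4) = 1 - P(X ≤ 4)
                = 1 - F(4)
                = 1 - 0.767171
                = 0.232829

So there's approximately a 23.3% chance that X exceeds 4.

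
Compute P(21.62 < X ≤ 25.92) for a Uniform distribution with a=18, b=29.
0.390909

We have X ~ Uniform(a=18, b=29).

To find P(21.62 < X ≤ 25.92), we use:
P(21.62 < X ≤ 25.92) = P(X ≤ 25.92) - P(X ≤ 21.62)
                 = F(25.92) - F(21.62)
                 = 0.720000 - 0.329091
                 = 0.390909

So there's approximately a 39.1% chance that X falls in this range.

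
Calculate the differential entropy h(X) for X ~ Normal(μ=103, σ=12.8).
3.9684 nats

We have X ~ Normal(μ=103, σ=12.8).

The differential entropy measures the uncertainty or information content of the distribution.

For a Normal distribution with μ=103, σ=12.8:
h(X) = 3.9684 nats

(In bits, this would be 5.7252 bits.)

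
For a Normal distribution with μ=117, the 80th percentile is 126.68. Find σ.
σ = 11.5016

For X ~ Normal(μ, σ), the p-th percentile satisfies x = μ + z_p × σ,
where z_p = Φ⁻¹(p) is the standard normal quantile.

Step 1: z_{0.8} = Φ⁻¹(0.8) = 0.8416

Step 2: Solve for σ:
126.68 = 117 + 0.8416 × σ
σ = (126.68 - 117) / 0.8416
σ = 9.68 / 0.8416
σ = 11.5016

Verification: μ + z × σ = 117 + 0.8416 × 11.5016 = 126.68 ✓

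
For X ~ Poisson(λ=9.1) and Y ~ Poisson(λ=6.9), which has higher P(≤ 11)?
Y has higher probability (P(Y ≤ 11) = 0.9510 > P(X ≤ 11) = 0.7932)

Compute P(≤ 11) for each distribution:

X ~ Poisson(λ=9.1):
P(X ≤ 11) = 0.7932

Y ~ Poisson(λ=6.9):
P(Y ≤ 11) = 0.9510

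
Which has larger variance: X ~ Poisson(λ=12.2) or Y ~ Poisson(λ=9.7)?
X has larger variance (12.2000 > 9.7000)

Compute the variance for each distribution:

X ~ Poisson(λ=12.2):
Var(X) = 12.2000

Y ~ Poisson(λ=9.7):
Var(Y) = 9.7000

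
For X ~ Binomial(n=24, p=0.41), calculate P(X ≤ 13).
0.934459

We have X ~ Binomial(n=24, p=0.41).

The CDF gives us P(X ≤ k).

Using the CDF:
P(X ≤ 13) = 0.934459

This means there's approximately a 93.4% chance that X is at most 13.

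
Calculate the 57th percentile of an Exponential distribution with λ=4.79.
0.1762

We have X ~ Exponential(λ=4.79).

We want to find x such that P(X ≤ x) = 0.57.

This is the 57th percentile, which means 57% of values fall below this point.

Using the inverse CDF (quantile function):
x = F⁻¹(0.57) = 0.1762

Verification: P(X ≤ 0.1762) = 0.57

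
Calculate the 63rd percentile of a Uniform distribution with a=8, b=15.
12.4100

We have X ~ Uniform(a=8, b=15).

We want to find x such that P(X ≤ x) = 0.63.

This is the 63rd percentile, which means 63% of values fall below this point.

Using the inverse CDF (quantile function):
x = F⁻¹(0.63) = 12.4100

Verification: P(X ≤ 12.4100) = 0.63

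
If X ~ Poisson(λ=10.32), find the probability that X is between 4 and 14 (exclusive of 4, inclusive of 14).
0.875058

We have X ~ Poisson(λ=10.32).

To find P(4 < X ≤ 14), we use:
P(4 < X ≤ 14) = P(X ≤ 14) - P(X ≤ 4)
                 = F(14) - F(4)
                 = 0.898806 - 0.023749
                 = 0.875058

So there's approximately a 87.5% chance that X falls in this range.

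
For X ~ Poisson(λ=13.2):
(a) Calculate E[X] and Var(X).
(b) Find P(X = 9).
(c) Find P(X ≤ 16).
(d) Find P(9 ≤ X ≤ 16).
(a) E[X] = 13.2000, Var(X) = 13.2000
(b) P(X = 9) = 0.062046
(c) P(X ≤ 16) = 0.820788
(d) P(9 ≤ X ≤ 16) = 0.729831

We have X ~ Poisson(λ=13.2).

(a) Moments:
E[X] = 13.2000
Var(X) = 13.2000
σ = √Var(X) = 3.6332

(b) Point probability using PMF:
P(X = 9) = 0.062046

(c) Cumulative probability using CDF:
P(X ≤ 16) = F(16) = 0.820788

(d) Range probability:
P(9 ≤ X ≤ 16) = P(X ≤ 16) - P(X ≤ 8)
                   = F(16) - F(8)
                   = 0.820788 - 0.090958
                   = 0.729831

This means approximately 73.0% of outcomes fall in the interval [9, 16].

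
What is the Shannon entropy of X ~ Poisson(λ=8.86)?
2.4997 nats

We have X ~ Poisson(λ=8.86).

The Shannon entropy measures the uncertainty or information content of the distribution.

For a Poisson distribution with λ=8.86:
H(X) = 2.4997 nats

(In bits, this would be 3.6063 bits.)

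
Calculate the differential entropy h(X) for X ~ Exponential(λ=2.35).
0.1456 nats

We have X ~ Exponential(λ=2.35).

The differential entropy measures the uncertainty or information content of the distribution.

For an Exponential distribution with λ=2.35:
h(X) = 0.1456 nats

(In bits, this would be 0.2100 bits.)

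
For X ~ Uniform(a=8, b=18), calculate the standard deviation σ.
2.8868

We have X ~ Uniform(a=8, b=18).

For a Uniform distribution with a=8, b=18:
σ = √Var(X) = 2.8868

The standard deviation is the square root of the variance.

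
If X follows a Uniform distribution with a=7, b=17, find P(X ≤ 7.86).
0.086000

We have X ~ Uniform(a=7, b=17).

The CDF gives us P(X ≤ k).

Using the CDF:
P(X ≤ 7.86) = 0.086000

This means there's approximately a 8.6% chance that X is at most 7.86.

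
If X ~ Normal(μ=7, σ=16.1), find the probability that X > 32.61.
0.055840

We have X ~ Normal(μ=7, σ=16.1).

P(X > 32.61) = 1 - P(X ≤ 32.61)
                = 1 - F(32.61)
                = 1 - 0.944160
                = 0.055840

So there's approximately a 5.6% chance that X exceeds 32.61.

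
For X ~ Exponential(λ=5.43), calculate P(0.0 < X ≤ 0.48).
0.926200

We have X ~ Exponential(λ=5.43).

To find P(0.0 < X ≤ 0.48), we use:
P(0.0 < X ≤ 0.48) = P(X ≤ 0.48) - P(X ≤ 0.0)
                 = F(0.48) - F(0.0)
                 = 0.926200 - 0.000000
                 = 0.926200

So there's approximately a 92.6% chance that X falls in this range.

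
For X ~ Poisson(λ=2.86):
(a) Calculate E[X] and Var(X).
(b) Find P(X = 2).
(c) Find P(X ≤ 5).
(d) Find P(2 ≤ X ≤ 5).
(a) E[X] = 2.8600, Var(X) = 2.8600
(b) P(X = 2) = 0.234218
(c) P(X ≤ 5) = 0.929534
(d) P(2 ≤ X ≤ 5) = 0.708476

We have X ~ Poisson(λ=2.86).

(a) Moments:
E[X] = 2.8600
Var(X) = 2.8600
σ = √Var(X) = 1.6912

(b) Point probability using PMF:
P(X = 2) = 0.234218

(c) Cumulative probability using CDF:
P(X ≤ 5) = F(5) = 0.929534

(d) Range probability:
P(2 ≤ X ≤ 5) = P(X ≤ 5) - P(X ≤ 1)
                   = F(5) - F(1)
                   = 0.929534 - 0.221057
                   = 0.708476

This means approximately 70.8% of outcomes fall in the interval [2, 5].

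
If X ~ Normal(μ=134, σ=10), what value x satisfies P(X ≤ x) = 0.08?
119.9493

We have X ~ Normal(μ=134, σ=10).

We want to find x such that P(X ≤ x) = 0.08.

This is the 8th percentile, which means 8% of values fall below this point.

Using the inverse CDF (quantile function):
x = F⁻¹(0.08) = 119.9493

Verification: P(X ≤ 119.9493) = 0.08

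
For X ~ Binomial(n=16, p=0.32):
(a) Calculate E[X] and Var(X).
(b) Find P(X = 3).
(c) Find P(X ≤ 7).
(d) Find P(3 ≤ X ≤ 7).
(a) E[X] = 5.1200, Var(X) = 3.4816
(b) P(X = 3) = 0.121970
(c) P(X ≤ 7) = 0.896525
(d) P(3 ≤ X ≤ 7) = 0.823158

We have X ~ Binomial(n=16, p=0.32).

(a) Moments:
E[X] = 5.1200
Var(X) = 3.4816
σ = √Var(X) = 1.8659

(b) Point probability using PMF:
P(X = 3) = 0.121970

(c) Cumulative probability using CDF:
P(X ≤ 7) = F(7) = 0.896525

(d) Range probability:
P(3 ≤ X ≤ 7) = P(X ≤ 7) - P(X ≤ 2)
                   = F(7) - F(2)
                   = 0.896525 - 0.073366
                   = 0.823158

This means approximately 82.3% of outcomes fall in the interval [3, 7].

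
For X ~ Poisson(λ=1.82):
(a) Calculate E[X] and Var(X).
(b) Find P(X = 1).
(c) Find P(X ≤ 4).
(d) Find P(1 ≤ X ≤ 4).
(a) E[X] = 1.8200, Var(X) = 1.8200
(b) P(X = 1) = 0.294887
(c) P(X ≤ 4) = 0.962130
(d) P(1 ≤ X ≤ 4) = 0.800104

We have X ~ Poisson(λ=1.82).

(a) Moments:
E[X] = 1.8200
Var(X) = 1.8200
σ = √Var(X) = 1.3491

(b) Point probability using PMF:
P(X = 1) = 0.294887

(c) Cumulative probability using CDF:
P(X ≤ 4) = F(4) = 0.962130

(d) Range probability:
P(1 ≤ X ≤ 4) = P(X ≤ 4) - P(X ≤ 0)
                   = F(4) - F(0)
                   = 0.962130 - 0.162026
                   = 0.800104

This means approximately 80.0% of outcomes fall in the interval [1, 4].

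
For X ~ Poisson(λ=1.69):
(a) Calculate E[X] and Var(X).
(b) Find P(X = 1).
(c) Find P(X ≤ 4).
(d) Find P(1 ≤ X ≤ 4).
(a) E[X] = 1.6900, Var(X) = 1.6900
(b) P(X = 1) = 0.311838
(c) P(X ≤ 4) = 0.971017
(d) P(1 ≤ X ≤ 4) = 0.786497

We have X ~ Poisson(λ=1.69).

(a) Moments:
E[X] = 1.6900
Var(X) = 1.6900
σ = √Var(X) = 1.3000

(b) Point probability using PMF:
P(X = 1) = 0.311838

(c) Cumulative probability using CDF:
P(X ≤ 4) = F(4) = 0.971017

(d) Range probability:
P(1 ≤ X ≤ 4) = P(X ≤ 4) - P(X ≤ 0)
                   = F(4) - F(0)
                   = 0.971017 - 0.184520
                   = 0.786497

This means approximately 78.6% of outcomes fall in the interval [1, 4].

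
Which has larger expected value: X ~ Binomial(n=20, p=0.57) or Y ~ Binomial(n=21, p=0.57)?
Y has larger mean (11.9700 > 11.4000)

Compute the expected value for each distribution:

X ~ Binomial(n=20, p=0.57):
E[X] = 11.4000

Y ~ Binomial(n=21, p=0.57):
E[Y] = 11.9700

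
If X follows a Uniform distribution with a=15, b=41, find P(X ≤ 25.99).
0.422692

We have X ~ Uniform(a=15, b=41).

The CDF gives us P(X ≤ k).

Using the CDF:
P(X ≤ 25.99) = 0.422692

This means there's approximately a 42.3% chance that X is at most 25.99.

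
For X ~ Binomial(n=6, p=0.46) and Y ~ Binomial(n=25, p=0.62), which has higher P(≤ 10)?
X has higher probability (P(X ≤ 10) = 1.0000 > P(Y ≤ 10) = 0.0212)

Compute P(≤ 10) for each distribution:

X ~ Binomial(n=6, p=0.46):
P(X ≤ 10) = 1.0000

Y ~ Binomial(n=25, p=0.62):
P(Y ≤ 10) = 0.0212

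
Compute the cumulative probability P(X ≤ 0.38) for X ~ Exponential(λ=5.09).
0.855460

We have X ~ Exponential(λ=5.09).

The CDF gives us P(X ≤ k).

Using the CDF:
P(X ≤ 0.38) = 0.855460

This means there's approximately a 85.5% chance that X is at most 0.38.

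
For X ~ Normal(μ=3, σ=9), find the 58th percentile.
4.8170

We have X ~ Normal(μ=3, σ=9).

We want to find x such that P(X ≤ x) = 0.58.

This is the 58th percentile, which means 58% of values fall below this point.

Using the inverse CDF (quantile function):
x = F⁻¹(0.58) = 4.8170

Verification: P(X ≤ 4.8170) = 0.58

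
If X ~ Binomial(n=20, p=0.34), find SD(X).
2.1185

We have X ~ Binomial(n=20, p=0.34).

For a Binomial distribution with n=20, p=0.34:
σ = √Var(X) = 2.1185

The standard deviation is the square root of the variance.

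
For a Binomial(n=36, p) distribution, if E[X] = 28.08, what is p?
p = 0.78

For a Binomial(n, p) distribution:
E[X] = n × p

Given n = 36 and E[X] = 28.08:
28.08 = 36 × p
p = 28.08 / 36 = 0.78

Verification: Binomial(36, 0.78) has E[X] = 28.08 ✓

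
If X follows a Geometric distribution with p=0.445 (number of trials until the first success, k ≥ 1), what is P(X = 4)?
0.076074

We have X ~ Geometric(p=0.445) (number of trials until the first success, k ≥ 1).

For a Geometric distribution, the PMF gives us the probability of each outcome.

Using the PMF formula:
P(X = 4) = 0.076074

Rounded to 4 decimal places: 0.0761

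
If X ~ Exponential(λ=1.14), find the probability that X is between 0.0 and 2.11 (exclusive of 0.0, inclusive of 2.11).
0.909771

We have X ~ Exponential(λ=1.14).

To find P(0.0 < X ≤ 2.11), we use:
P(0.0 < X ≤ 2.11) = P(X ≤ 2.11) - P(X ≤ 0.0)
                 = F(2.11) - F(0.0)
                 = 0.909771 - 0.000000
                 = 0.909771

So there's approximately a 91.0% chance that X falls in this range.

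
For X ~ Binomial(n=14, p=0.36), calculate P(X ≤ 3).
0.198171

We have X ~ Binomial(n=14, p=0.36).

The CDF gives us P(X ≤ k).

Using the CDF:
P(X ≤ 3) = 0.198171

This means there's approximately a 19.8% chance that X is at most 3.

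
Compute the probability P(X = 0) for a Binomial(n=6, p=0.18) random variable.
0.304007

We have X ~ Binomial(n=6, p=0.18).

For a Binomial distribution, the PMF gives us the probability of each outcome.

Using the PMF formula:
P(X = 0) = 0.304007

Rounded to 4 decimal places: 0.3040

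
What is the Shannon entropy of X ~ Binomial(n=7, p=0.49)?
1.6956 nats

We have X ~ Binomial(n=7, p=0.49).

The Shannon entropy measures the uncertainty or information content of the distribution.

For a Binomial distribution with n=7, p=0.49:
H(X) = 1.6956 nats

(In bits, this would be 2.4463 bits.)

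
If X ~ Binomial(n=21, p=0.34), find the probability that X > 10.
0.063705

We have X ~ Binomial(n=21, p=0.34).

P(X > 10) = 1 - P(X ≤ 10)
                = 1 - F(10)
                = 1 - 0.936295
                = 0.063705

So there's approximately a 6.4% chance that X exceeds 10.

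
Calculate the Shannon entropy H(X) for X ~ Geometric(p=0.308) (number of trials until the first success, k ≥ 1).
2.0048 nats

We have X ~ Geometric(p=0.308) (number of trials until the first success, k ≥ 1).

The Shannon entropy measures the uncertainty or information content of the distribution.

For a Geometric distribution with p=0.308 (number of trials until the first success, k ≥ 1):
H(X) = 2.0048 nats

(In bits, this would be 2.8924 bits.)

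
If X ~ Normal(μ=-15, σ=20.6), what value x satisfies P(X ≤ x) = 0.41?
-19.6874

We have X ~ Normal(μ=-15, σ=20.6).

We want to find x such that P(X ≤ x) = 0.41.

This is the 41st percentile, which means 41% of values fall below this point.

Using the inverse CDF (quantile function):
x = F⁻¹(0.41) = -19.6874

Verification: P(X ≤ -19.6874) = 0.41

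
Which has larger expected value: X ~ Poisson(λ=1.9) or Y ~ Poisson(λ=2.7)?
Y has larger mean (2.7000 > 1.9000)

Compute the expected value for each distribution:

X ~ Poisson(λ=1.9):
E[X] = 1.9000

Y ~ Poisson(λ=2.7):
E[Y] = 2.7000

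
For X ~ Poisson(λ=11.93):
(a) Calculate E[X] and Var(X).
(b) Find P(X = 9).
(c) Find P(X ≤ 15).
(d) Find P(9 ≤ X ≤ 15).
(a) E[X] = 11.9300, Var(X) = 11.9300
(b) P(X = 9) = 0.088893
(c) P(X ≤ 15) = 0.849439
(d) P(9 ≤ X ≤ 15) = 0.689770

We have X ~ Poisson(λ=11.93).

(a) Moments:
E[X] = 11.9300
Var(X) = 11.9300
σ = √Var(X) = 3.4540

(b) Point probability using PMF:
P(X = 9) = 0.088893

(c) Cumulative probability using CDF:
P(X ≤ 15) = F(15) = 0.849439

(d) Range probability:
P(9 ≤ X ≤ 15) = P(X ≤ 15) - P(X ≤ 8)
                   = F(15) - F(8)
                   = 0.849439 - 0.159668
                   = 0.689770

This means approximately 69.0% of outcomes fall in the interval [9, 15].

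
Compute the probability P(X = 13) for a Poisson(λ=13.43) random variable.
0.109177

We have X ~ Poisson(λ=13.43).

For a Poisson distribution, the PMF gives us the probability of each outcome.

Using the PMF formula:
P(X = 13) = 0.109177

Rounded to 4 decimal places: 0.1092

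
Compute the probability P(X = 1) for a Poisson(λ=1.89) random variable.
0.285526

We have X ~ Poisson(λ=1.89).

For a Poisson distribution, the PMF gives us the probability of each outcome.

Using the PMF formula:
P(X = 1) = 0.285526

Rounded to 4 decimal places: 0.2855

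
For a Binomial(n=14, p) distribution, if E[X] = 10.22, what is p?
p = 0.73

For a Binomial(n, p) distribution:
E[X] = n × p

Given n = 14 and E[X] = 10.22:
10.22 = 14 × p
p = 10.22 / 14 = 0.73

Verification: Binomial(14, 0.73) has E[X] = 10.22 ✓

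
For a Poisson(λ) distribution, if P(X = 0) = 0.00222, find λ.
λ = 6.1102

For a Poisson(λ) distribution, the PMF at 0 is:
P(X = 0) = λ^0 e^(-λ) / 0! = e^(-λ)

Given P(X = 0) = 0.00222:
e^(-λ) = 0.00222
-λ = ln(0.00222)
λ = -ln(0.00222) = 6.1102

Verification: e^(-6.1102) = 0.00222 ✓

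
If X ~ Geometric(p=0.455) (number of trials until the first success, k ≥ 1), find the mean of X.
2.1978

We have X ~ Geometric(p=0.455) (number of trials until the first success, k ≥ 1).

For a Geometric distribution with p=0.455 (number of trials until the first success, k ≥ 1):
E[X] = 2.1978

This is the expected (average) value of X.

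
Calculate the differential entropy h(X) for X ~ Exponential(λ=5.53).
-0.7102 nats

We have X ~ Exponential(λ=5.53).

The differential entropy measures the uncertainty or information content of the distribution.

For an Exponential distribution with λ=5.53:
h(X) = -0.7102 nats

(In bits, this would be -1.0246 bits.)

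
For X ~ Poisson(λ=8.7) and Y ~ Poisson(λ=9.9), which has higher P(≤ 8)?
X has higher probability (P(X ≤ 8) = 0.4958 > P(Y ≤ 8) = 0.3442)

Compute P(≤ 8) for each distribution:

X ~ Poisson(λ=8.7):
P(X ≤ 8) = 0.4958

Y ~ Poisson(λ=9.9):
P(Y ≤ 8) = 0.3442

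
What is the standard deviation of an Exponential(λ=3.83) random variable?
0.2611

We have X ~ Exponential(λ=3.83).

For an Exponential distribution with λ=3.83:
σ = √Var(X) = 0.2611

The standard deviation is the square root of the variance.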